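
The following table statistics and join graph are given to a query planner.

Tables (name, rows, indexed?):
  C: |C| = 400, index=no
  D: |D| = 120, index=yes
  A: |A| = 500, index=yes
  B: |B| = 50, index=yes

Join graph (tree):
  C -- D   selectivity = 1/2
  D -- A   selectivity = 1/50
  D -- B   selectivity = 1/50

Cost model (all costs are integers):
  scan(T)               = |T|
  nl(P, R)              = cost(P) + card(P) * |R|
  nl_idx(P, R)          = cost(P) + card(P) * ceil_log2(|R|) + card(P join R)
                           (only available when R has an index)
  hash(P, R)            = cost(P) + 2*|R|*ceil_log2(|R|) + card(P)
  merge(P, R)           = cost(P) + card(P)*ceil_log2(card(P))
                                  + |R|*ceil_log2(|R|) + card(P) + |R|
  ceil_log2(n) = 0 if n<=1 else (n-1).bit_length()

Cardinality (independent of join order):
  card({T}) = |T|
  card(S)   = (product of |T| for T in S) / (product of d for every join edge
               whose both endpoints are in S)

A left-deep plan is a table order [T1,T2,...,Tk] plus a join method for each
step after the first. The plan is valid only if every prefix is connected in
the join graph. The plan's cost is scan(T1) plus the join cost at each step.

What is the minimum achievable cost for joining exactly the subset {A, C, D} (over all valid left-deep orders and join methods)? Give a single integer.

10800

Selinger DP over subsets of {A,C,D}:
  {C}: scan cost=400, card=400
  {D}: scan cost=120, card=120
  {A}: scan cost=500, card=500
  {CD}: card=24000; try (D,hash)→2480, (C,merge)→5080, (D,merge)→5360, (C,hash)→7440, (D,nl_idx)→27200, (C,nl)→48120 …(+1); best=2480 via (D,hash)
  {AD}: card=1200; try (A,nl_idx)→2400, (D,hash)→2680, (D,nl_idx)→5200, (A,merge)→6080, (D,merge)→6460, (A,hash)→9240 …(+2); best=2400 via (A,nl_idx)
  {ACD}: card=240000; try (C,hash)→10800, (C,merge)→20800, (A,hash)→35480, (A,merge)→391480, (A,nl_idx)→458480, (C,nl)→482400 …(+1); best=10800 via (C,hash)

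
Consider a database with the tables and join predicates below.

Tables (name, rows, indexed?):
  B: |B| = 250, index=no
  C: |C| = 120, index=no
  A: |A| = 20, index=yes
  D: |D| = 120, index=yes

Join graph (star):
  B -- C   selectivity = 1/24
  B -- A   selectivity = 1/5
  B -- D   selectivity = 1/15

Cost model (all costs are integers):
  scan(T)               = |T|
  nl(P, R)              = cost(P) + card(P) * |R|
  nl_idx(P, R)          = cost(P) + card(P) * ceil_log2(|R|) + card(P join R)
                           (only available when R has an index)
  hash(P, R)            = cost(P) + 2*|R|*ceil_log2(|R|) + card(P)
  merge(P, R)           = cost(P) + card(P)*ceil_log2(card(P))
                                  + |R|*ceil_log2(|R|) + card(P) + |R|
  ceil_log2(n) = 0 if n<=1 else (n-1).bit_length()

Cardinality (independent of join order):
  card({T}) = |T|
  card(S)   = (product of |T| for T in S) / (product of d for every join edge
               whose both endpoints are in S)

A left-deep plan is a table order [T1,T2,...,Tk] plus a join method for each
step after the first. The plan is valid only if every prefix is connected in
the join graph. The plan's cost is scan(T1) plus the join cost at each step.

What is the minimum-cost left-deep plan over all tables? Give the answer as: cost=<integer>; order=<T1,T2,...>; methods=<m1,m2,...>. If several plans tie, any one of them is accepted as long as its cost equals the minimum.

Selinger DP (subsets sized 1..n):
  {B}: scan cost=250, card=250
  {C}: scan cost=120, card=120
  {A}: scan cost=20, card=20
  {D}: scan cost=120, card=120
  {BC}: card=1250; try (C,hash)→2180, (B,merge)→3330, (C,merge)→3460, (B,hash)→4240, (B,nl)→30120, (C,nl)→30250; best=2180 via (C,hash)
  {AB}: card=1000; try (A,hash)→700, (B,merge)→2390, (A,nl_idx)→2500, (A,merge)→2620, (B,hash)→4040, (B,nl)→5020 …(+1); best=700 via (A,hash)
  {BD}: card=2000; try (D,hash)→2180, (B,merge)→3330, (D,merge)→3460, (D,nl_idx)→4000, (B,hash)→4240, (B,nl)→30120 …(+1); best=2180 via (D,hash)
  {ABC}: card=5000; try (C,hash)→3380, (A,hash)→3630, (C,merge)→12660, (A,nl_idx)→13430, (A,merge)→17300, (A,nl)→27180 …(+1); best=3380 via (C,hash)
  {BCD}: card=10000; try (D,hash)→5110, (C,hash)→5860, (D,merge)→18140, (D,nl_idx)→20930, (C,merge)→27140, (D,nl)→152180 …(+1); best=5110 via (D,hash)
  {ABD}: card=8000; try (D,hash)→3380, (A,hash)→4380, (D,merge)→12660, (D,nl_idx)→15700, (A,nl_idx)→20180, (A,merge)→26300 …(+2); best=3380 via (D,hash)
  {ABCD}: card=40000; try (D,hash)→10060, (C,hash)→13060, (A,hash)→15310, (D,merge)→74340, (D,nl_idx)→78380, (A,nl_idx)→95110 …(+5); best=10060 via (D,hash)

cost=10060; order=B,A,C,D; methods=hash,hash,hash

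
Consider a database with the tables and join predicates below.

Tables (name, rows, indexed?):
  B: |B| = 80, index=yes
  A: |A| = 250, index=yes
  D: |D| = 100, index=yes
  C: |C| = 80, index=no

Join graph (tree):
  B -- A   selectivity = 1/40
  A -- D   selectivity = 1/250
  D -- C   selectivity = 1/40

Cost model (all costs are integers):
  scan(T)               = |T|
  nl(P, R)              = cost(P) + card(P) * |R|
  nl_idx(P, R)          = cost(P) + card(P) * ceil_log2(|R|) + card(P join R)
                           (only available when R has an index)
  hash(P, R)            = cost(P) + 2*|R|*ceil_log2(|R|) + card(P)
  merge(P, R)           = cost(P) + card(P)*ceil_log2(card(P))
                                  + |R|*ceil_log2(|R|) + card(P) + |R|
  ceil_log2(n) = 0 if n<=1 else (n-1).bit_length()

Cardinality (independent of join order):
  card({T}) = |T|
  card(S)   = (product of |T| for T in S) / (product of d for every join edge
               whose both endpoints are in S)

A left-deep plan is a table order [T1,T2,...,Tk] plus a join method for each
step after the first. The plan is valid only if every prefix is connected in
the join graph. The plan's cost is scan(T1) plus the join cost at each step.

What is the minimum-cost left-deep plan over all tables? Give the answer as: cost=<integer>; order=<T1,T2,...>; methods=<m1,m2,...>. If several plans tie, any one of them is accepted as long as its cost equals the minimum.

Selinger DP (subsets sized 1..n):
  {B}: scan cost=80, card=80
  {A}: scan cost=250, card=250
  {D}: scan cost=100, card=100
  {C}: scan cost=80, card=80
  {AB}: card=500; try (A,nl_idx)→1220, (B,hash)→1620, (B,nl_idx)→2500, (A,merge)→2970, (B,merge)→3140, (A,hash)→4160 …(+2); best=1220 via (A,nl_idx)
  {AD}: card=100; try (A,nl_idx)→1000, (D,hash)→1900, (D,nl_idx)→2100, (A,merge)→3150, (D,merge)→3300, (A,hash)→4200 …(+2); best=1000 via (A,nl_idx)
  {CD}: card=200; try (D,nl_idx)→840, (C,hash)→1320, (D,merge)→1520, (C,merge)→1540, (D,hash)→1560, (D,nl)→8080 …(+1); best=840 via (D,nl_idx)
  {ABD}: card=200; try (B,nl_idx)→1900, (B,hash)→2220, (B,merge)→2440, (D,hash)→3120, (D,nl_idx)→4920, (D,merge)→7020 …(+2); best=1900 via (B,nl_idx)
  {ACD}: card=200; try (C,hash)→2220, (C,merge)→2440, (A,nl_idx)→2640, (A,merge)→4890, (A,hash)→5040, (C,nl)→9000 …(+1); best=2220 via (C,hash)
  {ABCD}: card=400; try (C,hash)→3220, (B,hash)→3540, (B,nl_idx)→4020, (C,merge)→4340, (B,merge)→4660, (C,nl)→17900 …(+1); best=3220 via (C,hash)

cost=3220; order=D,A,B,C; methods=nl_idx,nl_idx,hash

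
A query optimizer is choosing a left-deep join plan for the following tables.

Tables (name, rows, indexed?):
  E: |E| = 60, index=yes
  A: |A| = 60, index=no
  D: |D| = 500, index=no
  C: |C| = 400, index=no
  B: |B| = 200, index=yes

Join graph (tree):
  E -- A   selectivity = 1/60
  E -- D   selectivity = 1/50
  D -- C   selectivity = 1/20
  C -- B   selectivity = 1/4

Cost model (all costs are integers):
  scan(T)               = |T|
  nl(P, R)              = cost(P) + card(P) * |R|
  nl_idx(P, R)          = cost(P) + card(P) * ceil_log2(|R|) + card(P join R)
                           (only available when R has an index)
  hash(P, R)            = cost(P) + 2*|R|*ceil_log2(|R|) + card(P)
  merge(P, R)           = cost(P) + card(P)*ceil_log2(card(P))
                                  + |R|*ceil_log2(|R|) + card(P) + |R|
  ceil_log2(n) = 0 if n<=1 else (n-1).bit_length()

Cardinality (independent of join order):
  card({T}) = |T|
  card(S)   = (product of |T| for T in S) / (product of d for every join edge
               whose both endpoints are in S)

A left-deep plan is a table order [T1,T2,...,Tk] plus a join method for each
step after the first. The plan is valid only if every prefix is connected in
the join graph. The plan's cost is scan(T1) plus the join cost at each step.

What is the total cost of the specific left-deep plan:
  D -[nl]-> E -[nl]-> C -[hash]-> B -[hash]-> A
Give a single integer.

step 1: scan D: cost=500, card=500
step 2: join E via nl
    card(P join E) = 500*60/(50) = 600
    cost = 500 + 500*60 = 30500
step 3: join C via nl
    card(P join C) = 600*400/(20) = 12000
    cost = 30500 + 600*400 = 270500
step 4: join B via hash
    card(P join B) = 12000*200/(4) = 600000
    cost = 270500 + 2*200*8 + 12000 = 285700
step 5: join A via hash
    card(P join A) = 600000*60/(60) = 600000
    cost = 285700 + 2*60*6 + 600000 = 886420

886420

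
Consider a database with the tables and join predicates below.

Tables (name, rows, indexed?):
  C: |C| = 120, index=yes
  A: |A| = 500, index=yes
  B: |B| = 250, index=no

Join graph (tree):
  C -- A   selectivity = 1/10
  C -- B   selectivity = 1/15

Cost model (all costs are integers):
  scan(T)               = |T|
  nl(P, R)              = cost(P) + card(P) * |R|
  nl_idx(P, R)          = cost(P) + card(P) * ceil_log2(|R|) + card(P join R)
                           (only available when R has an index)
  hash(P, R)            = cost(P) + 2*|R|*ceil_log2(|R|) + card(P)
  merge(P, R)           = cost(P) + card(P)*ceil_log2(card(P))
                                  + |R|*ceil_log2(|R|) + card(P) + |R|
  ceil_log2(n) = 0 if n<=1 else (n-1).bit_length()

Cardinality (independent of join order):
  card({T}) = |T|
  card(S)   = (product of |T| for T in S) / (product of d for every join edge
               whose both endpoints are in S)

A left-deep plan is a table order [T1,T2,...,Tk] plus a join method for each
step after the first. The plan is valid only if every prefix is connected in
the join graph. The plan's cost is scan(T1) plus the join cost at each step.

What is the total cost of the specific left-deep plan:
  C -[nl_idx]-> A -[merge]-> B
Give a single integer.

step 1: scan C: cost=120, card=120
step 2: join A via nl_idx
    card(P join A) = 120*500/(10) = 6000
    cost = 120 + 120*9 + 6000 = 7200
step 3: join B via merge
    card(P join B) = 6000*250/(15) = 100000
    cost = 7200 + 6000*13 + 250*8 + 6000 + 250 = 93450

93450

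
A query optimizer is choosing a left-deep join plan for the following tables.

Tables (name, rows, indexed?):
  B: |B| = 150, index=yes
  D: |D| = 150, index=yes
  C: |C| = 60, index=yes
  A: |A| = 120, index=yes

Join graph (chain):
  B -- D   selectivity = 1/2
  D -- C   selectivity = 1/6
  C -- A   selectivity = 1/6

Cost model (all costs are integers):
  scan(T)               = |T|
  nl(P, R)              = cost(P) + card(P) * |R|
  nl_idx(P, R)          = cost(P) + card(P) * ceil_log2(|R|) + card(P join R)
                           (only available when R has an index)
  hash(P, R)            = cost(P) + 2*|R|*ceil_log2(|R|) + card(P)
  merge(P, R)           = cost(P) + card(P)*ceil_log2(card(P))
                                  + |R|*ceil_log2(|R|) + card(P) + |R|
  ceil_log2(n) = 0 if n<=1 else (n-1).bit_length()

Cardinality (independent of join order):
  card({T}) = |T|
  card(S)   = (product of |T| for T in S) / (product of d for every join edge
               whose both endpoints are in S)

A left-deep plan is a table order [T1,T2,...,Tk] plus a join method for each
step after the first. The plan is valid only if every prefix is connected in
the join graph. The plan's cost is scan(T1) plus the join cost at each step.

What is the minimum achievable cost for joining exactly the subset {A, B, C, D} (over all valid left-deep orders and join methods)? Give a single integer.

Selinger DP over subsets of {A,B,C,D}:
  {B}: scan cost=150, card=150
  {D}: scan cost=150, card=150
  {C}: scan cost=60, card=60
  {A}: scan cost=120, card=120
  {BD}: card=11250; try (D,hash)→2700, (B,hash)→2700, (D,merge)→2850, (B,merge)→2850, (D,nl_idx)→12600, (B,nl_idx)→12600 …(+2); best=2700 via (D,hash)
  {CD}: card=1500; try (C,hash)→1020, (D,merge)→1830, (C,merge)→1920, (D,nl_idx)→2040, (D,hash)→2520, (C,nl_idx)→2550 …(+2); best=1020 via (C,hash)
  {AC}: card=1200; try (C,hash)→960, (A,merge)→1440, (C,merge)→1500, (A,nl_idx)→1680, (A,hash)→1800, (C,nl_idx)→2040 …(+2); best=960 via (C,hash)
  {BCD}: card=112500; try (B,hash)→4920, (C,hash)→14670, (B,merge)→20370, (B,nl_idx)→125520, (C,merge)→171870, (C,nl_idx)→182700 …(+2); best=4920 via (B,hash)
  {ACD}: card=30000; try (A,hash)→4200, (D,hash)→4560, (D,merge)→16710, (A,merge)→19980, (D,nl_idx)→40560, (A,nl_idx)→41520 …(+2); best=4200 via (A,hash)
  {ABCD}: card=2250000; try (B,hash)→36600, (A,hash)→119100, (B,merge)→485550, (A,merge)→2030880, (B,nl_idx)→2494200, (A,nl_idx)→3042420 …(+2); best=36600 via (B,hash)

36600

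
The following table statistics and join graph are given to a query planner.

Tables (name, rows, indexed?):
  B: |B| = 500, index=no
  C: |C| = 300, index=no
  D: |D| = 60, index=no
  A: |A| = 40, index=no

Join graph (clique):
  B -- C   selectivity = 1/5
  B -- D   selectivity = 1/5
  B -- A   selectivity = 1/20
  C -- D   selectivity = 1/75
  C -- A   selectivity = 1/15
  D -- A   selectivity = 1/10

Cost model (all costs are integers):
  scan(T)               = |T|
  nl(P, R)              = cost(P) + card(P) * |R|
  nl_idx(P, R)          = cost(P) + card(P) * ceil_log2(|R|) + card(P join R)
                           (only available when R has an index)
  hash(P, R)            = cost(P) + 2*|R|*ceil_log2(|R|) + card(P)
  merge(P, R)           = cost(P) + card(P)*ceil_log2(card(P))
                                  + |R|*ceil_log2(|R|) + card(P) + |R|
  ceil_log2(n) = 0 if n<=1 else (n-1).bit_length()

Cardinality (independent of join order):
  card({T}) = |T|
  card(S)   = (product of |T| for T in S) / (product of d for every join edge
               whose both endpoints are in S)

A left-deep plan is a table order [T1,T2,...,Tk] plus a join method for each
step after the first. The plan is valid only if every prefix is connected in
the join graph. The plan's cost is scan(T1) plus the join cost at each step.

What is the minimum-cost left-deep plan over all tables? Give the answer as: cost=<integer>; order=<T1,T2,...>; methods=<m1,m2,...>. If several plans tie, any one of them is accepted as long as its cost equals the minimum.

cost=7488; order=C,D,A,B; methods=hash,hash,merge

Selinger DP (subsets sized 1..n):
  {B}: scan cost=500, card=500
  {C}: scan cost=300, card=300
  {D}: scan cost=60, card=60
  {A}: scan cost=40, card=40
  {BC}: card=30000; try (C,hash)→6400, (B,merge)→8300, (C,merge)→8500, (B,hash)→9600, (B,nl)→150300, (C,nl)→150500; best=6400 via (C,hash)
  {BD}: card=6000; try (D,hash)→1720, (B,merge)→5480, (D,merge)→5920, (B,hash)→9120, (B,nl)→30060, (D,nl)→30500; best=1720 via (D,hash)
  {AB}: card=1000; try (A,hash)→1480, (B,merge)→5320, (A,merge)→5780, (B,hash)→9080, (B,nl)→20040, (A,nl)→20500; best=1480 via (A,hash)
  {CD}: card=240; try (D,hash)→1320, (C,merge)→3480, (D,merge)→3720, (C,hash)→5520, (C,nl)→18060, (D,nl)→18300; best=1320 via (D,hash)
  {AC}: card=800; try (A,hash)→1080, (C,merge)→3320, (A,merge)→3580, (C,hash)→5480, (C,nl)→12040, (A,nl)→12300; best=1080 via (A,hash)
  {AD}: card=240; try (A,hash)→600, (D,merge)→740, (A,merge)→760, (D,hash)→800, (D,nl)→2440, (A,nl)→2460; best=600 via (A,hash)
  {BCD}: card=4800; try (B,merge)→8480, (B,hash)→10560, (C,hash)→13120, (D,hash)→37120, (C,merge)→88720, (B,nl)→121320 …(+3); best=8480 via (B,merge)
  {ABC}: card=4000; try (C,hash)→7880, (B,hash)→10880, (B,merge)→14880, (C,merge)→15480, (A,hash)→36880, (C,nl)→301480 …(+3); best=7880 via (C,hash)
  {ABD}: card=1200; try (D,hash)→3200, (B,merge)→7760, (A,hash)→8200, (B,hash)→9840, (D,merge)→12900, (D,nl)→61480 …(+3); best=3200 via (D,hash)
  {ACD}: card=64; try (A,hash)→2040, (D,hash)→2600, (A,merge)→3760, (C,merge)→5760, (C,hash)→6240, (D,merge)→10300 …(+3); best=2040 via (A,hash)
  {ABCD}: card=64; try (B,merge)→7488, (C,hash)→9800, (B,hash)→11104, (D,hash)→12600, (A,hash)→13760, (C,merge)→20600 …(+6); best=7488 via (B,merge)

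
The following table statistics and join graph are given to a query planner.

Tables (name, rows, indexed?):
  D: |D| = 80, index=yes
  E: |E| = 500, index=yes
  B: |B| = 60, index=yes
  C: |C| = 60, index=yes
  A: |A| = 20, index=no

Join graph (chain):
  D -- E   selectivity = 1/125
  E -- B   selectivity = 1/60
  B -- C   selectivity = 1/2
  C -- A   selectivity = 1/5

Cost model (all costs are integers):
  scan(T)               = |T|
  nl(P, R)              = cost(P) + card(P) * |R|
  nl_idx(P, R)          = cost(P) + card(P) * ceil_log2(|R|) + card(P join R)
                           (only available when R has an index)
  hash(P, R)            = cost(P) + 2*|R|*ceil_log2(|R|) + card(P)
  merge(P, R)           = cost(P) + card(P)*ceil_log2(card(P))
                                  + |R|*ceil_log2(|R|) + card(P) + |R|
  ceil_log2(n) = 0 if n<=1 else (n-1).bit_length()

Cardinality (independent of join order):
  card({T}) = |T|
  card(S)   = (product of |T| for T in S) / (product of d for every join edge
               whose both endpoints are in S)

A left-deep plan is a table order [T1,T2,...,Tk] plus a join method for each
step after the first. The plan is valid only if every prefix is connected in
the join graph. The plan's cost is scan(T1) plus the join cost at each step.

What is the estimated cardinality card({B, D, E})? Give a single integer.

320

Tables in S: B(60), D(80), E(500)
Edges inside S: D-E(d=125), E-B(d=60)
numerator = 60 * 80 * 500 = 2400000
denominator = 125 * 60 = 7500
card(S) = 2400000 / 7500 = 320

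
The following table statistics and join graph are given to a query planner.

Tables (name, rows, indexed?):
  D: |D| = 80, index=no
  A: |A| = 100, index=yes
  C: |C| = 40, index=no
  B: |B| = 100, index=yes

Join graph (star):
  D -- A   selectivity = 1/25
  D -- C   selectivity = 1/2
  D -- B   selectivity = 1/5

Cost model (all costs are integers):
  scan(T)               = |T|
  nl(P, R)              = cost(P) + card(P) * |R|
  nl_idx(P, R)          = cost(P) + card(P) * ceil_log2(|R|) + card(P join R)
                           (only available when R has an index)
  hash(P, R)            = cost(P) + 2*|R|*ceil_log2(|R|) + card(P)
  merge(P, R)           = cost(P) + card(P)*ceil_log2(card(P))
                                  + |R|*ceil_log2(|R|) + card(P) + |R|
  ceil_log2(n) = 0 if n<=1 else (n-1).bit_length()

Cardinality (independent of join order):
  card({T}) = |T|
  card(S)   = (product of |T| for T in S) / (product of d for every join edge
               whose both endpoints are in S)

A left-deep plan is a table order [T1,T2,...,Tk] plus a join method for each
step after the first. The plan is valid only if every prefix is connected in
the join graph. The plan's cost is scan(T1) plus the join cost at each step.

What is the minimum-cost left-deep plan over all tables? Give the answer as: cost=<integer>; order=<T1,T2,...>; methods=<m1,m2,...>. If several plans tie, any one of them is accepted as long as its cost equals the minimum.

cost=9560; order=D,A,B,C; methods=nl_idx,hash,hash

Selinger DP (subsets sized 1..n):
  {D}: scan cost=80, card=80
  {A}: scan cost=100, card=100
  {C}: scan cost=40, card=40
  {B}: scan cost=100, card=100
  {AD}: card=320; try (A,nl_idx)→960, (D,hash)→1320, (A,merge)→1520, (D,merge)→1540, (A,hash)→1560, (A,nl)→8080 …(+1); best=960 via (A,nl_idx)
  {CD}: card=1600; try (C,hash)→640, (D,merge)→960, (C,merge)→1000, (D,hash)→1200, (D,nl)→3240, (C,nl)→3280; best=640 via (C,hash)
  {BD}: card=1600; try (D,hash)→1320, (B,merge)→1520, (D,merge)→1540, (B,hash)→1560, (B,nl_idx)→2240, (B,nl)→8080 …(+1); best=1320 via (D,hash)
  {ACD}: card=6400; try (C,hash)→1760, (A,hash)→3640, (C,merge)→4440, (C,nl)→13760, (A,nl_idx)→18240, (A,merge)→20640 …(+1); best=1760 via (C,hash)
  {ABD}: card=6400; try (B,hash)→2680, (A,hash)→4320, (B,merge)→4960, (B,nl_idx)→9600, (A,nl_idx)→18920, (A,merge)→21320 …(+2); best=2680 via (B,hash)
  {BCD}: card=32000; try (C,hash)→3400, (B,hash)→3640, (B,merge)→20640, (C,merge)→20800, (B,nl_idx)→43840, (C,nl)→65320 …(+1); best=3400 via (C,hash)
  {ABCD}: card=128000; try (C,hash)→9560, (B,hash)→9560, (A,hash)→36800, (B,merge)→92160, (C,merge)→92560, (B,nl_idx)→174560 …(+5); best=9560 via (C,hash)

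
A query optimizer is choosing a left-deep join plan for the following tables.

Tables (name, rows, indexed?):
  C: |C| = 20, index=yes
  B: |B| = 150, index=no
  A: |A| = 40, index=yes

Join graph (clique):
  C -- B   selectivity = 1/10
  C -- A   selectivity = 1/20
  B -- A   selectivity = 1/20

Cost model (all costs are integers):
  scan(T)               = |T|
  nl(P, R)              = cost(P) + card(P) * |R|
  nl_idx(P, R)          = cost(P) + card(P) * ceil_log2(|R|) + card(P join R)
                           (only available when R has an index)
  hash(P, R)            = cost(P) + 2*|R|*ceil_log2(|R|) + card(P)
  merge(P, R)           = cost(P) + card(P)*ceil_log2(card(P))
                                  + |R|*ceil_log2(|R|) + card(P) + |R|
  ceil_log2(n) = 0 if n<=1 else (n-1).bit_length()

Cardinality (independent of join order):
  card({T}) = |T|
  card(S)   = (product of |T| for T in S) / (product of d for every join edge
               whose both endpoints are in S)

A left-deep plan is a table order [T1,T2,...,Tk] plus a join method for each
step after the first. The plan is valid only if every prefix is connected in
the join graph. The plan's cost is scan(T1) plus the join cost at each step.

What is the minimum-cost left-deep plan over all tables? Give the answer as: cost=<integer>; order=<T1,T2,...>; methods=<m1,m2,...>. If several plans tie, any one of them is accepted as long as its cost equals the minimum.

cost=1280; order=B,A,C; methods=hash,hash

Selinger DP (subsets sized 1..n):
  {C}: scan cost=20, card=20
  {B}: scan cost=150, card=150
  {A}: scan cost=40, card=40
  {BC}: card=300; try (C,hash)→500, (C,nl_idx)→1200, (B,merge)→1490, (C,merge)→1620, (B,hash)→2440, (B,nl)→3020 …(+1); best=500 via (C,hash)
  {AC}: card=40; try (A,nl_idx)→180, (C,hash)→280, (C,nl_idx)→280, (A,merge)→420, (C,merge)→440, (A,hash)→520 …(+2); best=180 via (A,nl_idx)
  {AB}: card=300; try (A,hash)→780, (A,nl_idx)→1350, (B,merge)→1670, (A,merge)→1780, (B,hash)→2480, (B,nl)→6040 …(+1); best=780 via (A,hash)
  {ABC}: card=30; try (C,hash)→1280, (A,hash)→1280, (B,merge)→1810, (C,nl_idx)→2310, (A,nl_idx)→2330, (B,hash)→2620 …(+5); best=1280 via (C,hash)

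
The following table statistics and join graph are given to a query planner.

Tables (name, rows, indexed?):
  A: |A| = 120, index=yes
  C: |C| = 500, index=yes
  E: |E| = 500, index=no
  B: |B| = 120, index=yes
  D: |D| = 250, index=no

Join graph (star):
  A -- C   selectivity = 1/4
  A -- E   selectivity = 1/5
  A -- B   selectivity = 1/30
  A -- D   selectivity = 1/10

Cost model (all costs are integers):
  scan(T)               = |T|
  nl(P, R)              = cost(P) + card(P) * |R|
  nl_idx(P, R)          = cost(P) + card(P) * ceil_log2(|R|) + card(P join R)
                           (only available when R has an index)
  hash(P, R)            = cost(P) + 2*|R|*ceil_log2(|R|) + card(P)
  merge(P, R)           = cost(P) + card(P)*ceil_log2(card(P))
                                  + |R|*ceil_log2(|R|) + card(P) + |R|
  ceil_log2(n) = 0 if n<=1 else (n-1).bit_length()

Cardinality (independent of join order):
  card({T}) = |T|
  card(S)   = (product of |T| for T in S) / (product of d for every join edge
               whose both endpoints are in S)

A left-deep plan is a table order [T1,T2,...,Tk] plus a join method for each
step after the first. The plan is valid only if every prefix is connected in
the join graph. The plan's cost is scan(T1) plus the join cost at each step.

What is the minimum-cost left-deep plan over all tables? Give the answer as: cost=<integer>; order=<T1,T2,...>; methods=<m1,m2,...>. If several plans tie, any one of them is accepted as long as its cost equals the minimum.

Selinger DP (subsets sized 1..n):
  {A}: scan cost=120, card=120
  {C}: scan cost=500, card=500
  {E}: scan cost=500, card=500
  {B}: scan cost=120, card=120
  {D}: scan cost=250, card=250
  {AC}: card=15000; try (A,hash)→2680, (C,merge)→6080, (A,merge)→6460, (C,hash)→9240, (C,nl_idx)→16200, (A,nl_idx)→19000 …(+2); best=2680 via (A,hash)
  {AE}: card=12000; try (A,hash)→2680, (E,merge)→6080, (A,merge)→6460, (E,hash)→9240, (A,nl_idx)→16000, (E,nl)→60120 …(+1); best=2680 via (A,hash)
  {AB}: card=480; try (B,nl_idx)→1440, (A,nl_idx)→1440, (B,hash)→1920, (A,hash)→1920, (B,merge)→2040, (A,merge)→2040 …(+2); best=1440 via (B,nl_idx)
  {AD}: card=3000; try (A,hash)→2180, (D,merge)→3330, (A,merge)→3460, (D,hash)→4240, (A,nl_idx)→5000, (D,nl)→30120 …(+1); best=2180 via (A,hash)
  {ACE}: card=1500000; try (C,hash)→23680, (E,hash)→26680, (C,merge)→187680, (E,merge)→232680, (C,nl_idx)→1610680, (C,nl)→6002680 …(+1); best=23680 via (C,hash)
  {ABC}: card=60000; try (C,hash)→10920, (C,merge)→11240, (B,hash)→19360, (C,nl_idx)→65760, (B,nl_idx)→167680, (B,merge)→228640 …(+2); best=10920 via (C,hash)
  {ACD}: card=375000; try (C,hash)→14180, (D,hash)→21680, (C,merge)→46180, (D,merge)→229930, (C,nl_idx)→404180, (C,nl)→1502180 …(+1); best=14180 via (C,hash)
  {ABE}: card=48000; try (E,hash)→10920, (E,merge)→11240, (B,hash)→16360, (B,nl_idx)→134680, (B,merge)→183640, (E,nl)→241440 …(+1); best=10920 via (E,hash)
  {ADE}: card=300000; try (E,hash)→14180, (D,hash)→18680, (E,merge)→46180, (D,merge)→184930, (E,nl)→1502180, (D,nl)→3002680; best=14180 via (E,hash)
  {ABD}: card=12000; try (D,hash)→5920, (B,hash)→6860, (D,merge)→8490, (B,nl_idx)→35180, (B,merge)→42140, (D,nl)→121440 …(+1); best=5920 via (D,hash)
  {ABCE}: card=6000000; try (C,hash)→67920, (E,hash)→79920, (C,merge)→831920, (E,merge)→1035920, (B,hash)→1525360, (C,nl_idx)→6442920 …(+5); best=67920 via (C,hash)
  {ACDE}: card=37500000; try (C,hash)→323180, (E,hash)→398180, (D,hash)→1527680, (C,merge)→6019180, (E,merge)→7519180, (D,merge)→33025930 …(+4); best=323180 via (C,hash)
  {ABCD}: card=1500000; try (C,hash)→26920, (D,hash)→74920, (C,merge)→190920, (B,hash)→390860, (D,merge)→1033170, (C,nl_idx)→1613920 …(+5); best=26920 via (C,hash)
  {ABDE}: card=1200000; try (E,hash)→26920, (D,hash)→62920, (E,merge)→190920, (B,hash)→315860, (D,merge)→829170, (B,nl_idx)→3314180 …(+4); best=26920 via (E,hash)
  {ABCDE}: card=150000000; try (C,hash)→1235920, (E,hash)→1535920, (D,hash)→6071920, (C,merge)→26431920, (E,merge)→33031920, (B,hash)→37824860 …(+8); best=1235920 via (C,hash)

cost=1235920; order=A,B,D,E,C; methods=nl_idx,hash,hash,hash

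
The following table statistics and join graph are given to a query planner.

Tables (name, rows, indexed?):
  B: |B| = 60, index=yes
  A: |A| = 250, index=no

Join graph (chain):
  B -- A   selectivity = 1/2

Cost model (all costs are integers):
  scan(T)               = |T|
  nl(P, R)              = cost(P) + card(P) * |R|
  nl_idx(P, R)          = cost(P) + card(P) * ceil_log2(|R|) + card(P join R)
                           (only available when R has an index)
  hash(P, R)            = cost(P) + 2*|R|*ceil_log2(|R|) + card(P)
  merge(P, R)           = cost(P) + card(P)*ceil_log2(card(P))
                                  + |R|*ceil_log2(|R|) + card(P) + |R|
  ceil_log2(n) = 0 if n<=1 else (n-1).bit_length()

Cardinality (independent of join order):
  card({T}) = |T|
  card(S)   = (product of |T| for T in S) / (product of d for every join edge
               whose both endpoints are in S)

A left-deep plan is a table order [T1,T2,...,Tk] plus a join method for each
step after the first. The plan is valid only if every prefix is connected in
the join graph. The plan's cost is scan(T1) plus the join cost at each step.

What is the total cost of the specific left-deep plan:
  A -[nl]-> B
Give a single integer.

step 1: scan A: cost=250, card=250
step 2: join B via nl
    card(P join B) = 250*60/(2) = 7500
    cost = 250 + 250*60 = 15250

15250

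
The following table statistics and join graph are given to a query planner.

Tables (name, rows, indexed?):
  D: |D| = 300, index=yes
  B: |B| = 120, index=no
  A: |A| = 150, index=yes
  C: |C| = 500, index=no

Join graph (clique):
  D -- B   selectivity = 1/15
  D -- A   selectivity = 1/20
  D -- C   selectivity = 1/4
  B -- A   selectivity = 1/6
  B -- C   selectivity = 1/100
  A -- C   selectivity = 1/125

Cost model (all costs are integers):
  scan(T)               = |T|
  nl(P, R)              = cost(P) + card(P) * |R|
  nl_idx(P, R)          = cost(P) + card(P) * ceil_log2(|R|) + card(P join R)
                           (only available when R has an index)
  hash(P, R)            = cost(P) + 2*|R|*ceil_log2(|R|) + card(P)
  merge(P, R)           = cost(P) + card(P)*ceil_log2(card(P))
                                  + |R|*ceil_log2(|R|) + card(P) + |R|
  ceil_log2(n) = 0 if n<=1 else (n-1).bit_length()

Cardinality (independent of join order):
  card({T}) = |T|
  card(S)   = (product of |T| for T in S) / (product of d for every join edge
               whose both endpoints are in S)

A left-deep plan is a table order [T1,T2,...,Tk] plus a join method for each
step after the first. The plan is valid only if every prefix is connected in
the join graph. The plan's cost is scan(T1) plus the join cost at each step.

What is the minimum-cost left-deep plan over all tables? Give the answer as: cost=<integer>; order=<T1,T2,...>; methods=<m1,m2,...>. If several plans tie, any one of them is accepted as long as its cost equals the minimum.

cost=6790; order=C,A,B,D; methods=hash,hash,nl_idx

Selinger DP (subsets sized 1..n):
  {D}: scan cost=300, card=300
  {B}: scan cost=120, card=120
  {A}: scan cost=150, card=150
  {C}: scan cost=500, card=500
  {BD}: card=2400; try (B,hash)→2280, (D,nl_idx)→3600, (D,merge)→4080, (B,merge)→4260, (D,hash)→5640, (D,nl)→36120 …(+1); best=2280 via (B,hash)
  {AD}: card=2250; try (A,hash)→3000, (D,nl_idx)→3750, (D,merge)→4500, (A,merge)→4650, (A,nl_idx)→4950, (D,hash)→5700 …(+2); best=3000 via (A,hash)
  {CD}: card=37500; try (D,hash)→6400, (C,merge)→8300, (D,merge)→8500, (C,hash)→9600, (D,nl_idx)→42500, (C,nl)→150300 …(+1); best=6400 via (D,hash)
  {AB}: card=3000; try (B,hash)→1980, (A,merge)→2430, (B,merge)→2460, (A,hash)→2640, (A,nl_idx)→4080, (A,nl)→18120 …(+1); best=1980 via (B,hash)
  {BC}: card=600; try (B,hash)→2680, (C,merge)→6080, (B,merge)→6460, (C,hash)→9240, (C,nl)→60120, (B,nl)→60500; best=2680 via (B,hash)
  {AC}: card=600; try (A,hash)→3400, (A,nl_idx)→5100, (C,merge)→6500, (A,merge)→6850, (C,hash)→9300, (C,nl)→75150 …(+1); best=3400 via (A,hash)
  {ABD}: card=3000; try (B,hash)→6930, (A,hash)→7080, (D,hash)→10380, (A,nl_idx)→24480, (D,nl_idx)→31980, (B,merge)→33210 …(+5); best=6930 via (B,hash)
  {BCD}: card=3000; try (D,hash)→8680, (D,nl_idx)→11080, (D,merge)→12280, (C,hash)→13680, (C,merge)→38480, (B,hash)→45580 …(+4); best=8680 via (D,hash)
  {ACD}: card=2250; try (D,hash)→9400, (D,nl_idx)→11050, (D,merge)→13000, (C,hash)→14250, (C,merge)→37250, (A,hash)→46300 …(+5); best=9400 via (D,hash)
  {ABC}: card=120; try (B,hash)→5680, (A,hash)→5680, (A,nl_idx)→7600, (A,merge)→10630, (B,merge)→10960, (C,hash)→13980 …(+4); best=5680 via (B,hash)
  {ABCD}: card=30; try (D,nl_idx)→6790, (D,merge)→9640, (D,hash)→11200, (B,hash)→13330, (A,hash)→14080, (C,hash)→18930 …(+8); best=6790 via (D,nl_idx)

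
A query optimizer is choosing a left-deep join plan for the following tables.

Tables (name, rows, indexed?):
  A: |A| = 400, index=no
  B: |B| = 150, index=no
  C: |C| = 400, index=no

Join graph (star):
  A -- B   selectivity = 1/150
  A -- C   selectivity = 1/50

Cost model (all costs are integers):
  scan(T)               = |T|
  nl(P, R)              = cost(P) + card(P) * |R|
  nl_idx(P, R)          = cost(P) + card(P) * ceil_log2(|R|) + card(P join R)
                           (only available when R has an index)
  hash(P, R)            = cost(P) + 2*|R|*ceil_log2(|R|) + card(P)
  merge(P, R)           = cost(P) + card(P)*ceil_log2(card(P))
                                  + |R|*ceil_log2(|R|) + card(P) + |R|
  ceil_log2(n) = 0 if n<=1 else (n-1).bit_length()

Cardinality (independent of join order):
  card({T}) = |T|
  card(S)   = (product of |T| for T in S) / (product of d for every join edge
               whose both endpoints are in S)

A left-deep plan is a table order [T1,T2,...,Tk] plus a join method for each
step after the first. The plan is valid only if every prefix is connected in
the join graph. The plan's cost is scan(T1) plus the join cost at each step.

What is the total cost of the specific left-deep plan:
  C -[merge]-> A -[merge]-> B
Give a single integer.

51350

step 1: scan C: cost=400, card=400
step 2: join A via merge
    card(P join A) = 400*400/(50) = 3200
    cost = 400 + 400*9 + 400*9 + 400 + 400 = 8400
step 3: join B via merge
    card(P join B) = 3200*150/(150) = 3200
    cost = 8400 + 3200*12 + 150*8 + 3200 + 150 = 51350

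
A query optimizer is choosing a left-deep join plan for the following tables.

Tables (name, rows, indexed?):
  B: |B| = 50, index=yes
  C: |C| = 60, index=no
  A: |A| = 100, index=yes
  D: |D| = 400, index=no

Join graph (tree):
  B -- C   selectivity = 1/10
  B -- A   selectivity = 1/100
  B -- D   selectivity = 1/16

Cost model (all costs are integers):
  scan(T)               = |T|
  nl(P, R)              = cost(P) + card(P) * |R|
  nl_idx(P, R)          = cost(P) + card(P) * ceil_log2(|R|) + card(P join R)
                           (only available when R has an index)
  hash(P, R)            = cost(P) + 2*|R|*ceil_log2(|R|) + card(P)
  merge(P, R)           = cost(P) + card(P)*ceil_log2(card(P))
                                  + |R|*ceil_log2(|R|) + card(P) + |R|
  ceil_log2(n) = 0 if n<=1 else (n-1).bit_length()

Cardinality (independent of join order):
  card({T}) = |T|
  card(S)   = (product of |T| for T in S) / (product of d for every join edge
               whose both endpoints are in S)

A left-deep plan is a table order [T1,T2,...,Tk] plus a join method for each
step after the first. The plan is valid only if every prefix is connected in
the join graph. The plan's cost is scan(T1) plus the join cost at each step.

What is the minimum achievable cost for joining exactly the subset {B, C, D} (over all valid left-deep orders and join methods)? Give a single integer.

3370

Selinger DP over subsets of {B,C,D}:
  {B}: scan cost=50, card=50
  {C}: scan cost=60, card=60
  {D}: scan cost=400, card=400
  {BC}: card=300; try (B,hash)→720, (B,nl_idx)→720, (C,hash)→820, (C,merge)→820, (B,merge)→830, (C,nl)→3050 …(+1); best=720 via (B,hash)
  {BD}: card=1250; try (B,hash)→1400, (B,nl_idx)→4050, (D,merge)→4400, (B,merge)→4750, (D,hash)→7300, (D,nl)→20050 …(+1); best=1400 via (B,hash)
  {BCD}: card=7500; try (C,hash)→3370, (D,merge)→7720, (D,hash)→8220, (C,merge)→16820, (C,nl)→76400, (D,nl)→120720; best=3370 via (C,hash)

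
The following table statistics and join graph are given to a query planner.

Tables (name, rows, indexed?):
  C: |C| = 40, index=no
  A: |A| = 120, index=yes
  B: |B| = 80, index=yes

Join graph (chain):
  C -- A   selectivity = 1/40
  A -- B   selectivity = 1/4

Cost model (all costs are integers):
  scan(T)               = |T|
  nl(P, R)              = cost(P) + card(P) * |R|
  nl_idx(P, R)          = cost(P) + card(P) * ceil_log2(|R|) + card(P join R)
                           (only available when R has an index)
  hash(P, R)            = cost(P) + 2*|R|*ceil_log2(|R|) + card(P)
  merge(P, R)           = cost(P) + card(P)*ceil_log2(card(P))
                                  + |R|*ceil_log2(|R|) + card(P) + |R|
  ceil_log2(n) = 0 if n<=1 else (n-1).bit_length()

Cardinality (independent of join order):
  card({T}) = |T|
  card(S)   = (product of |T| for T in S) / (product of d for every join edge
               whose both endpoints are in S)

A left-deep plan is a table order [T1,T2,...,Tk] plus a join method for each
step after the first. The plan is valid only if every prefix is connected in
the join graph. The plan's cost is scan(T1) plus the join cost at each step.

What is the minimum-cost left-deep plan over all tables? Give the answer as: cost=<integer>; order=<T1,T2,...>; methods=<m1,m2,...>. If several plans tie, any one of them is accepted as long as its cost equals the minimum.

Selinger DP (subsets sized 1..n):
  {C}: scan cost=40, card=40
  {A}: scan cost=120, card=120
  {B}: scan cost=80, card=80
  {AC}: card=120; try (A,nl_idx)→440, (C,hash)→720, (A,merge)→1280, (C,merge)→1360, (A,hash)→1760, (A,nl)→4840 …(+1); best=440 via (A,nl_idx)
  {AB}: card=2400; try (B,hash)→1360, (A,merge)→1680, (B,merge)→1720, (A,hash)→1840, (A,nl_idx)→3040, (B,nl_idx)→3360 …(+2); best=1360 via (B,hash)
  {ABC}: card=2400; try (B,hash)→1680, (B,merge)→2040, (B,nl_idx)→3680, (C,hash)→4240, (B,nl)→10040, (C,merge)→32840 …(+1); best=1680 via (B,hash)

cost=1680; order=C,A,B; methods=nl_idx,hash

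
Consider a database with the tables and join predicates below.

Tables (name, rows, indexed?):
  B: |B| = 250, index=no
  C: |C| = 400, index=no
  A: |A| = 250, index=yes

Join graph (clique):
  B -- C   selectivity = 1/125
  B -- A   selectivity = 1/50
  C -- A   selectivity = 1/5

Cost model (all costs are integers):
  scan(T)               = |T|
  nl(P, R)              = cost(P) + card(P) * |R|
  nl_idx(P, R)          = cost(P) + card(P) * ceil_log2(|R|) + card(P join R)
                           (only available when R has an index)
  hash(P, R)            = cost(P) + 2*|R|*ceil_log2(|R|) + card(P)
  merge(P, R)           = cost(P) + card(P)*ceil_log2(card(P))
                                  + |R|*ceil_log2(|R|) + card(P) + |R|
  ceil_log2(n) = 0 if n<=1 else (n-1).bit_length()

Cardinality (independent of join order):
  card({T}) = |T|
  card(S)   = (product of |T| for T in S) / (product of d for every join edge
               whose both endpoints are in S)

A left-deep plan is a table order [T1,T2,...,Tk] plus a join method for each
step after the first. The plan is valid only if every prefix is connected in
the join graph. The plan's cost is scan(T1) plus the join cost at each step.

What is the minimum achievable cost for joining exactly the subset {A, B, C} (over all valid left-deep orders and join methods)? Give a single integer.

Selinger DP over subsets of {A,B,C}:
  {B}: scan cost=250, card=250
  {C}: scan cost=400, card=400
  {A}: scan cost=250, card=250
  {BC}: card=800; try (B,hash)→4800, (C,merge)→6500, (B,merge)→6650, (C,hash)→7700, (C,nl)→100250, (B,nl)→100400; best=4800 via (B,hash)
  {AB}: card=1250; try (A,nl_idx)→3500, (B,hash)→4500, (A,hash)→4500, (B,merge)→4750, (A,merge)→4750, (B,nl)→62750 …(+1); best=3500 via (A,nl_idx)
  {AC}: card=20000; try (A,hash)→4800, (C,merge)→6500, (A,merge)→6650, (C,hash)→7700, (A,nl_idx)→23600, (C,nl)→100250 …(+1); best=4800 via (A,hash)
  {ABC}: card=800; try (A,hash)→9600, (C,hash)→11950, (A,nl_idx)→12000, (A,merge)→15850, (C,merge)→22500, (B,hash)→28800 …(+4); best=9600 via (A,hash)

9600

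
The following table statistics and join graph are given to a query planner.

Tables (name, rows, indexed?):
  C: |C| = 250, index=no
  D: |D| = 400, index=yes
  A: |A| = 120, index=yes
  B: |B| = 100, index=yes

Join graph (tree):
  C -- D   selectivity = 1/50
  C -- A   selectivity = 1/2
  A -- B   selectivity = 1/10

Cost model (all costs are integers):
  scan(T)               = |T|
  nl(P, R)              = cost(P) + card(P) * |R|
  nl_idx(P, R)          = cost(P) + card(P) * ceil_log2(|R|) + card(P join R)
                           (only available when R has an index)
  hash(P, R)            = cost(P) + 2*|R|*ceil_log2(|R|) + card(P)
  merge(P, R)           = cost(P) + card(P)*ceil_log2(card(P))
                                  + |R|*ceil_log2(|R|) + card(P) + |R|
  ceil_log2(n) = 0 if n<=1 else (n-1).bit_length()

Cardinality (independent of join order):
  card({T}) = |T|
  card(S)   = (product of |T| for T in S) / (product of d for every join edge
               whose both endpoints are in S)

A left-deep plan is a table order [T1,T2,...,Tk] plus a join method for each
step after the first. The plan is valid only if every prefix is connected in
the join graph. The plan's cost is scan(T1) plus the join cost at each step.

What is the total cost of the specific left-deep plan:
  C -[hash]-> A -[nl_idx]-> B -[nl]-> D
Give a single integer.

60257180

step 1: scan C: cost=250, card=250
step 2: join A via hash
    card(P join A) = 250*120/(2) = 15000
    cost = 250 + 2*120*7 + 250 = 2180
step 3: join B via nl_idx
    card(P join B) = 15000*100/(10) = 150000
    cost = 2180 + 15000*7 + 150000 = 257180
step 4: join D via nl
    card(P join D) = 150000*400/(50) = 1200000
    cost = 257180 + 150000*400 = 60257180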